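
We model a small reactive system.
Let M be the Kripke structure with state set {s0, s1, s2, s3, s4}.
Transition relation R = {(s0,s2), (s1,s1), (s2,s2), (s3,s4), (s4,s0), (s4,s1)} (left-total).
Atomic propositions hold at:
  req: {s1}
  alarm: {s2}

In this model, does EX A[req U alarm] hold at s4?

No

A[req U alarm]: least fixpoint, start Z0 = Sat(alarm) = {s2}, add states in Sat(req) with every successor in Z. Already a fixed point.
Sat(A[req U alarm]) = {s2}
Sat(EX A[req U alarm]) = {s : some successor in {s2}} = {s0, s2}
s4 ∉ Sat(EX A[req U alarm]) = {s0, s2}, so the formula does not hold at s4.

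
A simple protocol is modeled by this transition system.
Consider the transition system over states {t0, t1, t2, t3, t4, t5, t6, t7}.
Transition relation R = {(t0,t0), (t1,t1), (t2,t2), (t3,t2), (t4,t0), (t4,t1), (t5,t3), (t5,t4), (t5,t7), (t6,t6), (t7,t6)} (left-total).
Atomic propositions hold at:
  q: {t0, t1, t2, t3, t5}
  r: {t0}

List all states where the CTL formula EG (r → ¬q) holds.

Sat(¬q) = {t4, t6, t7}
Sat(r → ¬q) = {t1, t2, t3, t4, t5, t6, t7}
EG (r → ¬q): greatest fixpoint, start Z0 = {t1, t2, t3, t4, t5, t6, t7}, keep only states in Sat with some successor in Z. Already a fixed point.
Sat(EG (r → ¬q)) = {t1, t2, t3, t4, t5, t6, t7}

{t1, t2, t3, t4, t5, t6, t7}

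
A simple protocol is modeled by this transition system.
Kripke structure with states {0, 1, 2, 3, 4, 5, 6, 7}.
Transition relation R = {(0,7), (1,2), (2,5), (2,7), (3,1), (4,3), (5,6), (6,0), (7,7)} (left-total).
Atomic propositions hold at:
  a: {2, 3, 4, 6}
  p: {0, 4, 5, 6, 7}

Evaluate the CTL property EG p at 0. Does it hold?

EG p: greatest fixpoint, start Z0 = {0, 4, 5, 6, 7}, keep only states in Sat with some successor in Z. Z1 = {0, 5, 6, 7}; fixed.
Sat(EG p) = {0, 5, 6, 7}
0 ∈ Sat(EG p) = {0, 5, 6, 7}, so the formula holds at 0.

Yes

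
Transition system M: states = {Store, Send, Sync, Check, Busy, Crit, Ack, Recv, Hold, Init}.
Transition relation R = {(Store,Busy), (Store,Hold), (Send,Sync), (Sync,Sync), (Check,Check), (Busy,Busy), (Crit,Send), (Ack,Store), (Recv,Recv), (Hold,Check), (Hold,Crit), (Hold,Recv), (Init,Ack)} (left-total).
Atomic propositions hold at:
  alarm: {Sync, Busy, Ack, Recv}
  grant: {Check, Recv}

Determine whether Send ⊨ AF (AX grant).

No

Sat(AX grant) = {s : every successor in {Check, Recv}} = {Check, Recv}
AF (AX grant): least fixpoint, start Z0 = {Check, Recv}, add states with every successor in Z. Already a fixed point.
Sat(AF (AX grant)) = {Check, Recv}
Send ∉ Sat(AF (AX grant)) = {Check, Recv}, so the formula does not hold at Send.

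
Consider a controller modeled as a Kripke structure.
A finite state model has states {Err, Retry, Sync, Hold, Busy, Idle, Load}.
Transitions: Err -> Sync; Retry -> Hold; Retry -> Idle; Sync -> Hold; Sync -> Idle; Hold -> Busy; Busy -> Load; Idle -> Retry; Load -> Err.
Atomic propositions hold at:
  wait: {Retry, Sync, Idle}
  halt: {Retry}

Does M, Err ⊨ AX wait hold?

Yes

Sat(AX wait) = {s : every successor in {Retry, Sync, Idle}} = {Err, Idle}
Err ∈ Sat(AX wait) = {Err, Idle}, so the formula holds at Err.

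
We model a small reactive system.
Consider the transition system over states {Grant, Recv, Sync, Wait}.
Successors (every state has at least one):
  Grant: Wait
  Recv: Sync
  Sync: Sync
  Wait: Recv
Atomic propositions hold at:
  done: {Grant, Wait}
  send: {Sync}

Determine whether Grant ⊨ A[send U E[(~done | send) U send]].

Sat(~done) = {Recv, Sync}
Sat(~done | send) = {Recv, Sync}
E[(~done | send) U send]: least fixpoint, start Z0 = Sat(send) = {Sync}, add states in Sat(~done | send) with some successor in Z. Z1 = {Recv, Sync}; fixed.
Sat(E[(~done | send) U send]) = {Recv, Sync}
A[send U E[(~done | send) U send]]: least fixpoint, start Z0 = Sat(E[(~done | send) U send]) = {Recv, Sync}, add states in Sat(send) with every successor in Z. Already a fixed point.
Sat(A[send U E[(~done | send) U send]]) = {Recv, Sync}
Grant ∉ Sat(A[send U E[(~done | send) U send]]) = {Recv, Sync}, so the formula does not hold at Grant.

No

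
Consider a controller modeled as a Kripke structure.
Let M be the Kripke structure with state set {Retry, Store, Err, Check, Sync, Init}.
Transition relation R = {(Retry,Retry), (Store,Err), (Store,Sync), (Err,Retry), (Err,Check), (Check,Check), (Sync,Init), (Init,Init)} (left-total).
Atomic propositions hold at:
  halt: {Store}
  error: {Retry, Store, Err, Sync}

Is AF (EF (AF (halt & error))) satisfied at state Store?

Yes

Sat(halt & error) = {Store}
AF (halt & error): least fixpoint, start Z0 = {Store}, add states with every successor in Z. Already a fixed point.
Sat(AF (halt & error)) = {Store}
EF (AF (halt & error)): least fixpoint, start Z0 = {Store}, add states with some successor in Z. Already a fixed point.
Sat(EF (AF (halt & error))) = {Store}
AF (EF (AF (halt & error))): least fixpoint, start Z0 = {Store}, add states with every successor in Z. Already a fixed point.
Sat(AF (EF (AF (halt & error)))) = {Store}
Store ∈ Sat(AF (EF (AF (halt & error)))) = {Store}, so the formula holds at Store.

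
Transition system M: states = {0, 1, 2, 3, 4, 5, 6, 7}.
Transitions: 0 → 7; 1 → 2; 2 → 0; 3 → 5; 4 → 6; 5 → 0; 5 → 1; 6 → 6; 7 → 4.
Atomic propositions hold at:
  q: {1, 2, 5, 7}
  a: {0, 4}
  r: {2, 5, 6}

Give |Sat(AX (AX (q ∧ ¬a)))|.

Sat(¬a) = {1, 2, 3, 5, 6, 7}
Sat(q ∧ ¬a) = {1, 2, 5, 7}
Sat(AX (q ∧ ¬a)) = {s : every successor in {1, 2, 5, 7}} = {0, 1, 3}
Sat(AX (AX (q ∧ ¬a))) = {s : every successor in {0, 1, 3}} = {2, 5}
|Sat(AX (AX (q ∧ ¬a)))| = |{2, 5}| = 2.

2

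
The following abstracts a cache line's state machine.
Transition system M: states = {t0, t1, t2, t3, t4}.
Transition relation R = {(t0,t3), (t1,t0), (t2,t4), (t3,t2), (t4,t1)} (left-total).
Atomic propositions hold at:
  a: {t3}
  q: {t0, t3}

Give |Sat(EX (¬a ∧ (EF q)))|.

4

Sat(¬a) = {t0, t1, t2, t4}
EF q: least fixpoint, start Z0 = {t0, t3}, add states with some successor in Z. Z1 = {t0, t1, t3}; Z2 = {t0, t1, t3, t4}; Z3 = {t0, t1, t2, t3, t4}; fixed.
Sat(EF q) = {t0, t1, t2, t3, t4}
Sat(¬a ∧ (EF q)) = {t0, t1, t2, t4}
Sat(EX (¬a ∧ (EF q))) = {s : some successor in {t0, t1, t2, t4}} = {t1, t2, t3, t4}
|Sat(EX (¬a ∧ (EF q)))| = |{t1, t2, t3, t4}| = 4.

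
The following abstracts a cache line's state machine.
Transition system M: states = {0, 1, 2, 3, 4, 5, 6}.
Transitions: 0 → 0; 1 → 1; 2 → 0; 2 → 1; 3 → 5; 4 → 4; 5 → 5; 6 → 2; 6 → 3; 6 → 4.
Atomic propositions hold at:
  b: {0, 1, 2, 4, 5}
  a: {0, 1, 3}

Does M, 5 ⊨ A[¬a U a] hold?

Sat(¬a) = {2, 4, 5, 6}
A[¬a U a]: least fixpoint, start Z0 = Sat(a) = {0, 1, 3}, add states in Sat(¬a) with every successor in Z. Z1 = {0, 1, 2, 3}; fixed.
Sat(A[¬a U a]) = {0, 1, 2, 3}
5 ∉ Sat(A[¬a U a]) = {0, 1, 2, 3}, so the formula does not hold at 5.

No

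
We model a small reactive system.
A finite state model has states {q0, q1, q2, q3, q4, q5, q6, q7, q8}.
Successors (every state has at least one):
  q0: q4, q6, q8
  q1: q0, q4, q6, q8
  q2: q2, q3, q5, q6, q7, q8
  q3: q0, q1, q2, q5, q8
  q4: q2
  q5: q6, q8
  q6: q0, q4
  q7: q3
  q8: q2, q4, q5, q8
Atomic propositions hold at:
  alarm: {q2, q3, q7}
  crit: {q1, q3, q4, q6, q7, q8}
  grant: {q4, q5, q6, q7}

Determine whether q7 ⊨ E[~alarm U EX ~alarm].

Sat(~alarm) = {q0, q1, q4, q5, q6, q8}
Sat(EX ~alarm) = {s : some successor in {q0, q1, q4, q5, q6, q8}} = {q0, q1, q2, q3, q5, q6, q8}
E[~alarm U EX ~alarm]: least fixpoint, start Z0 = Sat(EX ~alarm) = {q0, q1, q2, q3, q5, q6, q8}, add states in Sat(~alarm) with some successor in Z. Z1 = {q0, q1, q2, q3, q4, q5, q6, q8}; fixed.
Sat(E[~alarm U EX ~alarm]) = {q0, q1, q2, q3, q4, q5, q6, q8}
q7 ∉ Sat(E[~alarm U EX ~alarm]) = {q0, q1, q2, q3, q4, q5, q6, q8}, so the formula does not hold at q7.

No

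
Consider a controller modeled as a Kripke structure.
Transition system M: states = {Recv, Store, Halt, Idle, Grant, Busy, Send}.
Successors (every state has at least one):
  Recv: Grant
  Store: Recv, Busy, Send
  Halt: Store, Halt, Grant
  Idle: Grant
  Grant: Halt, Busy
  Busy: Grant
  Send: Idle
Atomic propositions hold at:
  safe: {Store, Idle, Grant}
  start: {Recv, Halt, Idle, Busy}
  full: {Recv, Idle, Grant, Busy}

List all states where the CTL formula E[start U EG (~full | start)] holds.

{Halt}

Sat(~full) = {Store, Halt, Send}
Sat(~full | start) = {Recv, Store, Halt, Idle, Busy, Send}
EG (~full | start): greatest fixpoint, start Z0 = {Recv, Store, Halt, Idle, Busy, Send}, keep only states in Sat with some successor in Z. Z1 = {Store, Halt, Send}; Z2 = {Store, Halt}; Z3 = {Halt}; fixed.
Sat(EG (~full | start)) = {Halt}
E[start U EG (~full | start)]: least fixpoint, start Z0 = Sat(EG (~full | start)) = {Halt}, add states in Sat(start) with some successor in Z. Already a fixed point.
Sat(E[start U EG (~full | start)]) = {Halt}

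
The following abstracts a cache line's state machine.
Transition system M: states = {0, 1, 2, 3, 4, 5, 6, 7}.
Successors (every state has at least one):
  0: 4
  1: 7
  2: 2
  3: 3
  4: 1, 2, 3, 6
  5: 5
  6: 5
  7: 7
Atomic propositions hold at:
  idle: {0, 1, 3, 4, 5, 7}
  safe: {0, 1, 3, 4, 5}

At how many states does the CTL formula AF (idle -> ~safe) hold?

Sat(~safe) = {2, 6, 7}
Sat(idle -> ~safe) = {2, 6, 7}
AF (idle -> ~safe): least fixpoint, start Z0 = {2, 6, 7}, add states with every successor in Z. Z1 = {1, 2, 6, 7}; fixed.
Sat(AF (idle -> ~safe)) = {1, 2, 6, 7}
|Sat(AF (idle -> ~safe))| = |{1, 2, 6, 7}| = 4.

4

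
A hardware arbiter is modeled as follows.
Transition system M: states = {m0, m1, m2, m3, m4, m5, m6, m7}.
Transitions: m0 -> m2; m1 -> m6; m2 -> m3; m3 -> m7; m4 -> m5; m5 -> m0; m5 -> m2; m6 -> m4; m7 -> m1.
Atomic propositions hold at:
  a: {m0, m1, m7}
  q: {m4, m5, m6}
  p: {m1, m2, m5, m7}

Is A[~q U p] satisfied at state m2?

Sat(~q) = {m0, m1, m2, m3, m7}
A[~q U p]: least fixpoint, start Z0 = Sat(p) = {m1, m2, m5, m7}, add states in Sat(~q) with every successor in Z. Z1 = {m0, m1, m2, m3, m5, m7}; fixed.
Sat(A[~q U p]) = {m0, m1, m2, m3, m5, m7}
m2 ∈ Sat(A[~q U p]) = {m0, m1, m2, m3, m5, m7}, so the formula holds at m2.

Yes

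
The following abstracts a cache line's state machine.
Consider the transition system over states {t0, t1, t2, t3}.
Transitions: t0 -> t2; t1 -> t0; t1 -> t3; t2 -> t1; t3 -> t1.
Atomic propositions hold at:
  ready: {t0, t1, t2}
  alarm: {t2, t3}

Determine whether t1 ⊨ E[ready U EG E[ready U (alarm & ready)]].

Yes

Sat(alarm & ready) = {t2}
E[ready U (alarm & ready)]: least fixpoint, start Z0 = Sat((alarm & ready)) = {t2}, add states in Sat(ready) with some successor in Z. Z1 = {t0, t2}; Z2 = {t0, t1, t2}; fixed.
Sat(E[ready U (alarm & ready)]) = {t0, t1, t2}
EG E[ready U (alarm & ready)]: greatest fixpoint, start Z0 = {t0, t1, t2}, keep only states in Sat with some successor in Z. Already a fixed point.
Sat(EG E[ready U (alarm & ready)]) = {t0, t1, t2}
E[ready U EG E[ready U (alarm & ready)]]: least fixpoint, start Z0 = Sat(EG E[ready U (alarm & ready)]) = {t0, t1, t2}, add states in Sat(ready) with some successor in Z. Already a fixed point.
Sat(E[ready U EG E[ready U (alarm & ready)]]) = {t0, t1, t2}
t1 ∈ Sat(E[ready U EG E[ready U (alarm & ready)]]) = {t0, t1, t2}, so the formula holds at t1.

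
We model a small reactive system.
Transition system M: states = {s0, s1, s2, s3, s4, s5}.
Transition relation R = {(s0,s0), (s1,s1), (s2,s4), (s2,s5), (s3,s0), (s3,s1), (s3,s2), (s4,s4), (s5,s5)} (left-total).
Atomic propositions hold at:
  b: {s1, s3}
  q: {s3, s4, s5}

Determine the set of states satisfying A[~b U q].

{s2, s3, s4, s5}

Sat(~b) = {s0, s2, s4, s5}
A[~b U q]: least fixpoint, start Z0 = Sat(q) = {s3, s4, s5}, add states in Sat(~b) with every successor in Z. Z1 = {s2, s3, s4, s5}; fixed.
Sat(A[~b U q]) = {s2, s3, s4, s5}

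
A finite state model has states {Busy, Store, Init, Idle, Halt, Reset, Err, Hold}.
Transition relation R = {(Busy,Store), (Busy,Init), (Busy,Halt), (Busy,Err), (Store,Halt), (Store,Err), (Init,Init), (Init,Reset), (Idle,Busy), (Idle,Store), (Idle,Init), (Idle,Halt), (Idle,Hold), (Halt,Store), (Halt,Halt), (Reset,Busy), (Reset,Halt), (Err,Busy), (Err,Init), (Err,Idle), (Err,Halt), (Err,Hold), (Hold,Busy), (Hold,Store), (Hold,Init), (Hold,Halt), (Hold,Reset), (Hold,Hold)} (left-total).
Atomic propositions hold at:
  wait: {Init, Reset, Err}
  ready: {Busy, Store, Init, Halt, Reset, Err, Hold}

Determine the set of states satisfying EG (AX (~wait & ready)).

Sat(~wait) = {Busy, Store, Idle, Halt, Hold}
Sat(~wait & ready) = {Busy, Store, Halt, Hold}
Sat(AX (~wait & ready)) = {s : every successor in {Busy, Store, Halt, Hold}} = {Halt, Reset}
EG (AX (~wait & ready)): greatest fixpoint, start Z0 = {Halt, Reset}, keep only states in Sat with some successor in Z. Already a fixed point.
Sat(EG (AX (~wait & ready))) = {Halt, Reset}

{Halt, Reset}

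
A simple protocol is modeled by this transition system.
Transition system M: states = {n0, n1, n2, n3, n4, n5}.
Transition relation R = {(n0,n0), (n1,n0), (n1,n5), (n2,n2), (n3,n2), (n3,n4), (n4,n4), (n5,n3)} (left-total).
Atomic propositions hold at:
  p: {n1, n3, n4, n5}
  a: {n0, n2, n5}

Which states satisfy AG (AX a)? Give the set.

Sat(AX a) = {s : every successor in {n0, n2, n5}} = {n0, n1, n2}
AG (AX a): greatest fixpoint, start Z0 = {n0, n1, n2}, keep only states in Sat with every successor in Z. Z1 = {n0, n2}; fixed.
Sat(AG (AX a)) = {n0, n2}

{n0, n2}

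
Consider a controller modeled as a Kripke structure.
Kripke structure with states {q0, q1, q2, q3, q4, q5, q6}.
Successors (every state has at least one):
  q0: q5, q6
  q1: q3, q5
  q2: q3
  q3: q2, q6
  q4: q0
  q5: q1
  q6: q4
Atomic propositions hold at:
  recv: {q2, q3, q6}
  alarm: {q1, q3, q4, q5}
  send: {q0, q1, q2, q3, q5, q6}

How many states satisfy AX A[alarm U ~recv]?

3

Sat(~recv) = {q0, q1, q4, q5}
A[alarm U ~recv]: least fixpoint, start Z0 = Sat(~recv) = {q0, q1, q4, q5}, add states in Sat(alarm) with every successor in Z. Already a fixed point.
Sat(A[alarm U ~recv]) = {q0, q1, q4, q5}
Sat(AX A[alarm U ~recv]) = {s : every successor in {q0, q1, q4, q5}} = {q4, q5, q6}
|Sat(AX A[alarm U ~recv])| = |{q4, q5, q6}| = 3.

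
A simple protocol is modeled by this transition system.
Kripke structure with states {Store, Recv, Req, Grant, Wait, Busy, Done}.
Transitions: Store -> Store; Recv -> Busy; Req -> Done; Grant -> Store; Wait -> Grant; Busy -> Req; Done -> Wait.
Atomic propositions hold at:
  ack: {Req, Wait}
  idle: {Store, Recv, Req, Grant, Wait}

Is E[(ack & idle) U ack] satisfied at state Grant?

Sat(ack & idle) = {Req, Wait}
E[(ack & idle) U ack]: least fixpoint, start Z0 = Sat(ack) = {Req, Wait}, add states in Sat(ack & idle) with some successor in Z. Already a fixed point.
Sat(E[(ack & idle) U ack]) = {Req, Wait}
Grant ∉ Sat(E[(ack & idle) U ack]) = {Req, Wait}, so the formula does not hold at Grant.

No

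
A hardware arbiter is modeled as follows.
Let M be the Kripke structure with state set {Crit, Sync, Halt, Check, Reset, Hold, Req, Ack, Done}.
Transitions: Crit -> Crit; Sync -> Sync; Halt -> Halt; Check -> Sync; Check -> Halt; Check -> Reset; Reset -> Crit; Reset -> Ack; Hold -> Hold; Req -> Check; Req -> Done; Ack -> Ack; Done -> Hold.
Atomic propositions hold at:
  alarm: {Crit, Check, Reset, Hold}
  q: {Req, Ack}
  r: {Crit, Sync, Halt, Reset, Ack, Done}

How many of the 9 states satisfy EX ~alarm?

Sat(~alarm) = {Sync, Halt, Req, Ack, Done}
Sat(EX ~alarm) = {s : some successor in {Sync, Halt, Req, Ack, Done}} = {Sync, Halt, Check, Reset, Req, Ack}
|Sat(EX ~alarm)| = |{Sync, Halt, Check, Reset, Req, Ack}| = 6.

6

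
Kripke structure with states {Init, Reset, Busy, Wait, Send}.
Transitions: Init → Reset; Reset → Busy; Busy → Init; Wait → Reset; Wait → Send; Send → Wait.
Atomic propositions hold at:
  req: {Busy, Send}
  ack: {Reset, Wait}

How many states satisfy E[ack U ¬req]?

Sat(¬req) = {Init, Reset, Wait}
E[ack U ¬req]: least fixpoint, start Z0 = Sat(¬req) = {Init, Reset, Wait}, add states in Sat(ack) with some successor in Z. Already a fixed point.
Sat(E[ack U ¬req]) = {Init, Reset, Wait}
|Sat(E[ack U ¬req])| = |{Init, Reset, Wait}| = 3.

3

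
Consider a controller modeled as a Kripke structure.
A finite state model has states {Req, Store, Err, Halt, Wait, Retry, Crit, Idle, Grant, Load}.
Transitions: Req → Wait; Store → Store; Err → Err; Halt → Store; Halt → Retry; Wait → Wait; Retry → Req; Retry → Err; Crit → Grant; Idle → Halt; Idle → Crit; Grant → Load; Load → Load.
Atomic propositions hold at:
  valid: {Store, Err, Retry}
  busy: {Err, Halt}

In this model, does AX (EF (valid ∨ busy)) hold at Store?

Sat(valid ∨ busy) = {Store, Err, Halt, Retry}
EF (valid ∨ busy): least fixpoint, start Z0 = {Store, Err, Halt, Retry}, add states with some successor in Z. Z1 = {Store, Err, Halt, Retry, Idle}; fixed.
Sat(EF (valid ∨ busy)) = {Store, Err, Halt, Retry, Idle}
Sat(AX (EF (valid ∨ busy))) = {s : every successor in {Store, Err, Halt, Retry, Idle}} = {Store, Err, Halt}
Store ∈ Sat(AX (EF (valid ∨ busy))) = {Store, Err, Halt}, so the formula holds at Store.

Yes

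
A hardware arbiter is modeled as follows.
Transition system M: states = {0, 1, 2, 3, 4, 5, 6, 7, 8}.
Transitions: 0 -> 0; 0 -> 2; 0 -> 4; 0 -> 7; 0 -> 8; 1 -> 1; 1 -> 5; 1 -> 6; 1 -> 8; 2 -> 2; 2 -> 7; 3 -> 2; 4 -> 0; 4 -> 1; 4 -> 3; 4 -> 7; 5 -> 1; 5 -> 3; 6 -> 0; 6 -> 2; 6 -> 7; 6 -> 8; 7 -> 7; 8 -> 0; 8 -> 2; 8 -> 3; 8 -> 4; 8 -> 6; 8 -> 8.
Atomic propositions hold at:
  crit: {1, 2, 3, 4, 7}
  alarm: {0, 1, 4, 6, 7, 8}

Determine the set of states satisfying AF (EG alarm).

{0, 1, 4, 6, 7, 8}

EG alarm: greatest fixpoint, start Z0 = {0, 1, 4, 6, 7, 8}, keep only states in Sat with some successor in Z. Already a fixed point.
Sat(EG alarm) = {0, 1, 4, 6, 7, 8}
AF (EG alarm): least fixpoint, start Z0 = {0, 1, 4, 6, 7, 8}, add states with every successor in Z. Already a fixed point.
Sat(AF (EG alarm)) = {0, 1, 4, 6, 7, 8}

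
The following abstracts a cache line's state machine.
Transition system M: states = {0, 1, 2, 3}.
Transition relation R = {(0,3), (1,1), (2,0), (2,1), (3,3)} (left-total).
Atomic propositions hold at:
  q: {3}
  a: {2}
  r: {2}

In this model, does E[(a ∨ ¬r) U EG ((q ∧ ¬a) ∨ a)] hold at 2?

Yes

Sat(¬r) = {0, 1, 3}
Sat(a ∨ ¬r) = {0, 1, 2, 3}
Sat(¬a) = {0, 1, 3}
Sat(q ∧ ¬a) = {3}
Sat((q ∧ ¬a) ∨ a) = {2, 3}
EG ((q ∧ ¬a) ∨ a): greatest fixpoint, start Z0 = {2, 3}, keep only states in Sat with some successor in Z. Z1 = {3}; fixed.
Sat(EG ((q ∧ ¬a) ∨ a)) = {3}
E[(a ∨ ¬r) U EG ((q ∧ ¬a) ∨ a)]: least fixpoint, start Z0 = Sat(EG ((q ∧ ¬a) ∨ a)) = {3}, add states in Sat(a ∨ ¬r) with some successor in Z. Z1 = {0, 3}; Z2 = {0, 2, 3}; fixed.
Sat(E[(a ∨ ¬r) U EG ((q ∧ ¬a) ∨ a)]) = {0, 2, 3}
2 ∈ Sat(E[(a ∨ ¬r) U EG ((q ∧ ¬a) ∨ a)]) = {0, 2, 3}, so the formula holds at 2.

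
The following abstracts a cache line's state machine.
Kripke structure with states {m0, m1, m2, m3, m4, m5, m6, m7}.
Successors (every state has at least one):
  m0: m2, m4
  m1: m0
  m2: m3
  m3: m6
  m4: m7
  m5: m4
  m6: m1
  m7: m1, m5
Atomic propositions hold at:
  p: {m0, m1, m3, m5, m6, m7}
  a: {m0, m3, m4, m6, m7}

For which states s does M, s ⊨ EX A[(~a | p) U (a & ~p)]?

{m0, m5, m7}

Sat(~a) = {m1, m2, m5}
Sat(~a | p) = {m0, m1, m2, m3, m5, m6, m7}
Sat(~p) = {m2, m4}
Sat(a & ~p) = {m4}
A[(~a | p) U (a & ~p)]: least fixpoint, start Z0 = Sat((a & ~p)) = {m4}, add states in Sat(~a | p) with every successor in Z. Z1 = {m4, m5}; fixed.
Sat(A[(~a | p) U (a & ~p)]) = {m4, m5}
Sat(EX A[(~a | p) U (a & ~p)]) = {s : some successor in {m4, m5}} = {m0, m5, m7}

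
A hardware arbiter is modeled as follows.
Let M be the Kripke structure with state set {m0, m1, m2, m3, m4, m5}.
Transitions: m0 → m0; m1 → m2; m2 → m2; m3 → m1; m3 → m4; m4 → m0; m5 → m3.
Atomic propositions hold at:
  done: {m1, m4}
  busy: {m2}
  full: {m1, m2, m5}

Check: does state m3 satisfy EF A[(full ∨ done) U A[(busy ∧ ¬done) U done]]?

Sat(full ∨ done) = {m1, m2, m4, m5}
Sat(¬done) = {m0, m2, m3, m5}
Sat(busy ∧ ¬done) = {m2}
A[(busy ∧ ¬done) U done]: least fixpoint, start Z0 = Sat(done) = {m1, m4}, add states in Sat(busy ∧ ¬done) with every successor in Z. Already a fixed point.
Sat(A[(busy ∧ ¬done) U done]) = {m1, m4}
A[(full ∨ done) U A[(busy ∧ ¬done) U done]]: least fixpoint, start Z0 = Sat(A[(busy ∧ ¬done) U done]) = {m1, m4}, add states in Sat(full ∨ done) with every successor in Z. Already a fixed point.
Sat(A[(full ∨ done) U A[(busy ∧ ¬done) U done]]) = {m1, m4}
EF A[(full ∨ done) U A[(busy ∧ ¬done) U done]]: least fixpoint, start Z0 = {m1, m4}, add states with some successor in Z. Z1 = {m1, m3, m4}; Z2 = {m1, m3, m4, m5}; fixed.
Sat(EF A[(full ∨ done) U A[(busy ∧ ¬done) U done]]) = {m1, m3, m4, m5}
m3 ∈ Sat(EF A[(full ∨ done) U A[(busy ∧ ¬done) U done]]) = {m1, m3, m4, m5}, so the formula holds at m3.

Yes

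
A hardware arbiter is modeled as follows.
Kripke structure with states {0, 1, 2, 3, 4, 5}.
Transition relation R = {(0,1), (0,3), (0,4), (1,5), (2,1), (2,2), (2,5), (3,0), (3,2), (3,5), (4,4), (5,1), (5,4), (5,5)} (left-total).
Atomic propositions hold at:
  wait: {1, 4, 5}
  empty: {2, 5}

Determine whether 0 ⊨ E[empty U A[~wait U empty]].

Sat(~wait) = {0, 2, 3}
A[~wait U empty]: least fixpoint, start Z0 = Sat(empty) = {2, 5}, add states in Sat(~wait) with every successor in Z. Already a fixed point.
Sat(A[~wait U empty]) = {2, 5}
E[empty U A[~wait U empty]]: least fixpoint, start Z0 = Sat(A[~wait U empty]) = {2, 5}, add states in Sat(empty) with some successor in Z. Already a fixed point.
Sat(E[empty U A[~wait U empty]]) = {2, 5}
0 ∉ Sat(E[empty U A[~wait U empty]]) = {2, 5}, so the formula does not hold at 0.

No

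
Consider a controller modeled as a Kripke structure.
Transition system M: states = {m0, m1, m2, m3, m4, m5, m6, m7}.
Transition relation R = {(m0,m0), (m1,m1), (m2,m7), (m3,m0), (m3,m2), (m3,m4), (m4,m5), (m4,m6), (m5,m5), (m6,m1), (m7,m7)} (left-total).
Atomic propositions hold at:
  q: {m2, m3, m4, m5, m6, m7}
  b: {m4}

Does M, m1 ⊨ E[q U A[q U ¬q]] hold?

Sat(¬q) = {m0, m1}
A[q U ¬q]: least fixpoint, start Z0 = Sat(¬q) = {m0, m1}, add states in Sat(q) with every successor in Z. Z1 = {m0, m1, m6}; fixed.
Sat(A[q U ¬q]) = {m0, m1, m6}
E[q U A[q U ¬q]]: least fixpoint, start Z0 = Sat(A[q U ¬q]) = {m0, m1, m6}, add states in Sat(q) with some successor in Z. Z1 = {m0, m1, m3, m4, m6}; fixed.
Sat(E[q U A[q U ¬q]]) = {m0, m1, m3, m4, m6}
m1 ∈ Sat(E[q U A[q U ¬q]]) = {m0, m1, m3, m4, m6}, so the formula holds at m1.

Yes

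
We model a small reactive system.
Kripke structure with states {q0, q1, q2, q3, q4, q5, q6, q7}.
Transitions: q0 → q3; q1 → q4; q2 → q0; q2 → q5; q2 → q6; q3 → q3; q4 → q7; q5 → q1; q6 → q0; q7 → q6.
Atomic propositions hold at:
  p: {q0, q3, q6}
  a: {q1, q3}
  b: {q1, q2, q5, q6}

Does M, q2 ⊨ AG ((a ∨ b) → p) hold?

No

Sat(a ∨ b) = {q1, q2, q3, q5, q6}
Sat((a ∨ b) → p) = {q0, q3, q4, q6, q7}
AG ((a ∨ b) → p): greatest fixpoint, start Z0 = {q0, q3, q4, q6, q7}, keep only states in Sat with every successor in Z. Already a fixed point.
Sat(AG ((a ∨ b) → p)) = {q0, q3, q4, q6, q7}
q2 ∉ Sat(AG ((a ∨ b) → p)) = {q0, q3, q4, q6, q7}, so the formula does not hold at q2.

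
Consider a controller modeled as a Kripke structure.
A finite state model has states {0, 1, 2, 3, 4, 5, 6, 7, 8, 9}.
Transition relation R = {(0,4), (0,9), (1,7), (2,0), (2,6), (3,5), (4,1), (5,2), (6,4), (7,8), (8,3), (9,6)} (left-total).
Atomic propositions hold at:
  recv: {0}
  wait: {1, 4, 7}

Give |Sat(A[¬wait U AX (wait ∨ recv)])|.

Sat(¬wait) = {0, 2, 3, 5, 6, 8, 9}
Sat(wait ∨ recv) = {0, 1, 4, 7}
Sat(AX (wait ∨ recv)) = {s : every successor in {0, 1, 4, 7}} = {1, 4, 6}
A[¬wait U AX (wait ∨ recv)]: least fixpoint, start Z0 = Sat(AX (wait ∨ recv)) = {1, 4, 6}, add states in Sat(¬wait) with every successor in Z. Z1 = {1, 4, 6, 9}; Z2 = {0, 1, 4, 6, 9}; Z3 = {0, 1, 2, 4, 6, 9}; Z4 = {0, 1, 2, 4, 5, 6, 9}; Z5 = {0, 1, 2, 3, 4, 5, 6, 9}; Z6 = {0, 1, 2, 3, 4, 5, 6, 8, 9}; fixed.
Sat(A[¬wait U AX (wait ∨ recv)]) = {0, 1, 2, 3, 4, 5, 6, 8, 9}
|Sat(A[¬wait U AX (wait ∨ recv)])| = |{0, 1, 2, 3, 4, 5, 6, 8, 9}| = 9.

9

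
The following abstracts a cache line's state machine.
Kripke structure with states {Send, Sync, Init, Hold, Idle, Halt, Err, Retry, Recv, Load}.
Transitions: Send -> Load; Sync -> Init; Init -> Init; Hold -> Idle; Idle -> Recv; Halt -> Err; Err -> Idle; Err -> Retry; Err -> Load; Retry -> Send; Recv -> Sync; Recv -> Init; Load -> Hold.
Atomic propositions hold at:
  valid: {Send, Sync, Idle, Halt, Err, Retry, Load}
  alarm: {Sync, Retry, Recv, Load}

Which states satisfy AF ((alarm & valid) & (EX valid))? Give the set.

Sat(alarm & valid) = {Sync, Retry, Load}
Sat(EX valid) = {s : some successor in {Send, Sync, Idle, Halt, Err, Retry, Load}} = {Send, Hold, Halt, Err, Retry, Recv}
Sat((alarm & valid) & (EX valid)) = {Retry}
AF ((alarm & valid) & (EX valid)): least fixpoint, start Z0 = {Retry}, add states with every successor in Z. Already a fixed point.
Sat(AF ((alarm & valid) & (EX valid))) = {Retry}

{Retry}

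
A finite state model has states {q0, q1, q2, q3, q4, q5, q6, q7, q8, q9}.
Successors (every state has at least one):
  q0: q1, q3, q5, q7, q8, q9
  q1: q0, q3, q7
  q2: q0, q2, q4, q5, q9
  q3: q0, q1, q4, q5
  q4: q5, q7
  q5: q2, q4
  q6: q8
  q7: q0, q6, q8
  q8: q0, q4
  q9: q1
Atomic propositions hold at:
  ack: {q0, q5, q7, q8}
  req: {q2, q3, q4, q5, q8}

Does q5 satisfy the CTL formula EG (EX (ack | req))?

Sat(ack | req) = {q0, q2, q3, q4, q5, q7, q8}
Sat(EX (ack | req)) = {s : some successor in {q0, q2, q3, q4, q5, q7, q8}} = {q0, q1, q2, q3, q4, q5, q6, q7, q8}
EG (EX (ack | req)): greatest fixpoint, start Z0 = {q0, q1, q2, q3, q4, q5, q6, q7, q8}, keep only states in Sat with some successor in Z. Already a fixed point.
Sat(EG (EX (ack | req))) = {q0, q1, q2, q3, q4, q5, q6, q7, q8}
q5 ∈ Sat(EG (EX (ack | req))) = {q0, q1, q2, q3, q4, q5, q6, q7, q8}, so the formula holds at q5.

Yes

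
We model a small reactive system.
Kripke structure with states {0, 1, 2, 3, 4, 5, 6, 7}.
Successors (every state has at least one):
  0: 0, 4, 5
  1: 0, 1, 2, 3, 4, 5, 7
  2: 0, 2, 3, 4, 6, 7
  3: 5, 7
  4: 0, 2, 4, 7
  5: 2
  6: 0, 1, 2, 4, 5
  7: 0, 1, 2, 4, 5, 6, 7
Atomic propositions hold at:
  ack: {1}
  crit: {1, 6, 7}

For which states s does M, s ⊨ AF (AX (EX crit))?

{5}

Sat(EX crit) = {s : some successor in {1, 6, 7}} = {1, 2, 3, 4, 6, 7}
Sat(AX (EX crit)) = {s : every successor in {1, 2, 3, 4, 6, 7}} = {5}
AF (AX (EX crit)): least fixpoint, start Z0 = {5}, add states with every successor in Z. Already a fixed point.
Sat(AF (AX (EX crit))) = {5}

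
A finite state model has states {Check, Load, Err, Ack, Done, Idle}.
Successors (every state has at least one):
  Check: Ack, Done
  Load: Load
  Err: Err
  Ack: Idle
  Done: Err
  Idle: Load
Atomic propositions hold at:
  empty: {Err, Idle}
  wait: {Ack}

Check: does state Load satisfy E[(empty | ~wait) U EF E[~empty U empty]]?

No

Sat(~wait) = {Check, Load, Err, Done, Idle}
Sat(empty | ~wait) = {Check, Load, Err, Done, Idle}
Sat(~empty) = {Check, Load, Ack, Done}
E[~empty U empty]: least fixpoint, start Z0 = Sat(empty) = {Err, Idle}, add states in Sat(~empty) with some successor in Z. Z1 = {Err, Ack, Done, Idle}; Z2 = {Check, Err, Ack, Done, Idle}; fixed.
Sat(E[~empty U empty]) = {Check, Err, Ack, Done, Idle}
EF E[~empty U empty]: least fixpoint, start Z0 = {Check, Err, Ack, Done, Idle}, add states with some successor in Z. Already a fixed point.
Sat(EF E[~empty U empty]) = {Check, Err, Ack, Done, Idle}
E[(empty | ~wait) U EF E[~empty U empty]]: least fixpoint, start Z0 = Sat(EF E[~empty U empty]) = {Check, Err, Ack, Done, Idle}, add states in Sat(empty | ~wait) with some successor in Z. Already a fixed point.
Sat(E[(empty | ~wait) U EF E[~empty U empty]]) = {Check, Err, Ack, Done, Idle}
Load ∉ Sat(E[(empty | ~wait) U EF E[~empty U empty]]) = {Check, Err, Ack, Done, Idle}, so the formula does not hold at Load.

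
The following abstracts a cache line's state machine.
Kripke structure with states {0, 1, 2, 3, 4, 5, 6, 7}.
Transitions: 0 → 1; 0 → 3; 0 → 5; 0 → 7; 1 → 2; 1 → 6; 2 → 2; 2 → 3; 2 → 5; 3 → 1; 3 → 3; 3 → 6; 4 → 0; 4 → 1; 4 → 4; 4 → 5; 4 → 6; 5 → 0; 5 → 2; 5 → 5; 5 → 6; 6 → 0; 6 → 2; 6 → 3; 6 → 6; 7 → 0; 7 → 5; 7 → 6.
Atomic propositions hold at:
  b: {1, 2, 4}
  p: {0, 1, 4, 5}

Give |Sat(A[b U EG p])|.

3

EG p: greatest fixpoint, start Z0 = {0, 1, 4, 5}, keep only states in Sat with some successor in Z. Z1 = {0, 4, 5}; fixed.
Sat(EG p) = {0, 4, 5}
A[b U EG p]: least fixpoint, start Z0 = Sat(EG p) = {0, 4, 5}, add states in Sat(b) with every successor in Z. Already a fixed point.
Sat(A[b U EG p]) = {0, 4, 5}
|Sat(A[b U EG p])| = |{0, 4, 5}| = 3.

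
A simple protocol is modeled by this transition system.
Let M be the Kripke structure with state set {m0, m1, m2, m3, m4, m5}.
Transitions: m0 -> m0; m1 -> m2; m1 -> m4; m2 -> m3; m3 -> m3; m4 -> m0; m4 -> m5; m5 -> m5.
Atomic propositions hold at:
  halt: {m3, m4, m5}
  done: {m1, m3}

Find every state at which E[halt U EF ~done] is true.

Sat(~done) = {m0, m2, m4, m5}
EF ~done: least fixpoint, start Z0 = {m0, m2, m4, m5}, add states with some successor in Z. Z1 = {m0, m1, m2, m4, m5}; fixed.
Sat(EF ~done) = {m0, m1, m2, m4, m5}
E[halt U EF ~done]: least fixpoint, start Z0 = Sat(EF ~done) = {m0, m1, m2, m4, m5}, add states in Sat(halt) with some successor in Z. Already a fixed point.
Sat(E[halt U EF ~done]) = {m0, m1, m2, m4, m5}

{m0, m1, m2, m4, m5}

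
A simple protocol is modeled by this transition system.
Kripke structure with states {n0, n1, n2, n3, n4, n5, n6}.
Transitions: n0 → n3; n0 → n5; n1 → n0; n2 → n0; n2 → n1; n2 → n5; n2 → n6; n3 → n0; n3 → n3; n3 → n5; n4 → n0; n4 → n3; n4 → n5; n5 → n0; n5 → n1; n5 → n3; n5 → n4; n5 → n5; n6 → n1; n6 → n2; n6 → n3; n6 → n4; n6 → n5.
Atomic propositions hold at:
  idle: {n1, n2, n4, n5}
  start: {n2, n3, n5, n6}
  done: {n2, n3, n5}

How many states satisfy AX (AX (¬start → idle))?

Sat(¬start) = {n0, n1, n4}
Sat(¬start → idle) = {n1, n2, n3, n4, n5, n6}
Sat(AX (¬start → idle)) = {s : every successor in {n1, n2, n3, n4, n5, n6}} = {n0, n6}
Sat(AX (AX (¬start → idle))) = {s : every successor in {n0, n6}} = {n1}
|Sat(AX (AX (¬start → idle)))| = |{n1}| = 1.

1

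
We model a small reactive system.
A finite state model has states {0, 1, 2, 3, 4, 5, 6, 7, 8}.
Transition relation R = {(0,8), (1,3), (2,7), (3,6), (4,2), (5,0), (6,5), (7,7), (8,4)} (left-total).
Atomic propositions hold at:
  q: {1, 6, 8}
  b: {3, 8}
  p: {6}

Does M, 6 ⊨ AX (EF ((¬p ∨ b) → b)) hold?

Sat(¬p) = {0, 1, 2, 3, 4, 5, 7, 8}
Sat(¬p ∨ b) = {0, 1, 2, 3, 4, 5, 7, 8}
Sat((¬p ∨ b) → b) = {3, 6, 8}
EF ((¬p ∨ b) → b): least fixpoint, start Z0 = {3, 6, 8}, add states with some successor in Z. Z1 = {0, 1, 3, 6, 8}; Z2 = {0, 1, 3, 5, 6, 8}; fixed.
Sat(EF ((¬p ∨ b) → b)) = {0, 1, 3, 5, 6, 8}
Sat(AX (EF ((¬p ∨ b) → b))) = {s : every successor in {0, 1, 3, 5, 6, 8}} = {0, 1, 3, 5, 6}
6 ∈ Sat(AX (EF ((¬p ∨ b) → b))) = {0, 1, 3, 5, 6}, so the formula holds at 6.

Yes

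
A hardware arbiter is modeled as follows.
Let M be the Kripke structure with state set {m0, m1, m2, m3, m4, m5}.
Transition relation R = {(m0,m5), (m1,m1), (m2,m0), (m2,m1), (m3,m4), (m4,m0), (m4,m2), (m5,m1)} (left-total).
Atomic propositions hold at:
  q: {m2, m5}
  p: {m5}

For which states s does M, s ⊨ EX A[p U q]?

{m0, m4}

A[p U q]: least fixpoint, start Z0 = Sat(q) = {m2, m5}, add states in Sat(p) with every successor in Z. Already a fixed point.
Sat(A[p U q]) = {m2, m5}
Sat(EX A[p U q]) = {s : some successor in {m2, m5}} = {m0, m4}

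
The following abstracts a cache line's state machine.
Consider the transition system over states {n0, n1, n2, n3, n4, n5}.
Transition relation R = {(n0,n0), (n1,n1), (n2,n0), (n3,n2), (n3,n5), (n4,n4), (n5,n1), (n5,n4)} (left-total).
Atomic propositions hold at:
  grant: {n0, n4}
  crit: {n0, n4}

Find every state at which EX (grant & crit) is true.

{n0, n2, n4, n5}

Sat(grant & crit) = {n0, n4}
Sat(EX (grant & crit)) = {s : some successor in {n0, n4}} = {n0, n2, n4, n5}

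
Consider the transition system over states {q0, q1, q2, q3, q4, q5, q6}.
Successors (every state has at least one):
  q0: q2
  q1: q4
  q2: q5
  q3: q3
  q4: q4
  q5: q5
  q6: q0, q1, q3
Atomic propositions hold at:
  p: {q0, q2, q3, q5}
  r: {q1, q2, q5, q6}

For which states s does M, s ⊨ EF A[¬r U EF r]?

Sat(¬r) = {q0, q3, q4}
EF r: least fixpoint, start Z0 = {q1, q2, q5, q6}, add states with some successor in Z. Z1 = {q0, q1, q2, q5, q6}; fixed.
Sat(EF r) = {q0, q1, q2, q5, q6}
A[¬r U EF r]: least fixpoint, start Z0 = Sat(EF r) = {q0, q1, q2, q5, q6}, add states in Sat(¬r) with every successor in Z. Already a fixed point.
Sat(A[¬r U EF r]) = {q0, q1, q2, q5, q6}
EF A[¬r U EF r]: least fixpoint, start Z0 = {q0, q1, q2, q5, q6}, add states with some successor in Z. Already a fixed point.
Sat(EF A[¬r U EF r]) = {q0, q1, q2, q5, q6}

{q0, q1, q2, q5, q6}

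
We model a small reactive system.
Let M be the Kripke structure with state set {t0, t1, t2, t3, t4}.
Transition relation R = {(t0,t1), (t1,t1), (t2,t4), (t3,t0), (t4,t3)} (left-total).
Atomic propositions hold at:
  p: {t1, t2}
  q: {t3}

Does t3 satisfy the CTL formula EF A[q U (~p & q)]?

Sat(~p) = {t0, t3, t4}
Sat(~p & q) = {t3}
A[q U (~p & q)]: least fixpoint, start Z0 = Sat((~p & q)) = {t3}, add states in Sat(q) with every successor in Z. Already a fixed point.
Sat(A[q U (~p & q)]) = {t3}
EF A[q U (~p & q)]: least fixpoint, start Z0 = {t3}, add states with some successor in Z. Z1 = {t3, t4}; Z2 = {t2, t3, t4}; fixed.
Sat(EF A[q U (~p & q)]) = {t2, t3, t4}
t3 ∈ Sat(EF A[q U (~p & q)]) = {t2, t3, t4}, so the formula holds at t3.

Yes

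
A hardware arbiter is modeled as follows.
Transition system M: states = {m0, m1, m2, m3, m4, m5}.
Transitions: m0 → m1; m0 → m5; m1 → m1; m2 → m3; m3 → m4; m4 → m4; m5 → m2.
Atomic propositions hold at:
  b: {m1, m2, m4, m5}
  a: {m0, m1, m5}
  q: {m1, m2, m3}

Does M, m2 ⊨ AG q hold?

AG q: greatest fixpoint, start Z0 = {m1, m2, m3}, keep only states in Sat with every successor in Z. Z1 = {m1, m2}; Z2 = {m1}; fixed.
Sat(AG q) = {m1}
m2 ∉ Sat(AG q) = {m1}, so the formula does not hold at m2.

No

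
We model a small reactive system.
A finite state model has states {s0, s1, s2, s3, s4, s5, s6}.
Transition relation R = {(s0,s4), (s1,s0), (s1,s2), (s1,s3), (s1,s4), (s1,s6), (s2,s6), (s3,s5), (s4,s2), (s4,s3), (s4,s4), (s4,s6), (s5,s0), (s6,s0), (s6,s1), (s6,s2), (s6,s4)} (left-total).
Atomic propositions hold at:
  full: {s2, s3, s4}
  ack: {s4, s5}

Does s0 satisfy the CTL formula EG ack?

No

EG ack: greatest fixpoint, start Z0 = {s4, s5}, keep only states in Sat with some successor in Z. Z1 = {s4}; fixed.
Sat(EG ack) = {s4}
s0 ∉ Sat(EG ack) = {s4}, so the formula does not hold at s0.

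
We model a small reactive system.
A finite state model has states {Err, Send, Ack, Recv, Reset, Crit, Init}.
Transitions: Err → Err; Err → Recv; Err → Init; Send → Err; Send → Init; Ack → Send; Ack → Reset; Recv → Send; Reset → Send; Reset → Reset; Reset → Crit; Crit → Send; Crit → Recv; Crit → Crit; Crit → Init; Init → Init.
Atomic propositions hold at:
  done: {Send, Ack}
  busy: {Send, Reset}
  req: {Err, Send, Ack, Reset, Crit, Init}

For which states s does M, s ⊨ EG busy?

EG busy: greatest fixpoint, start Z0 = {Send, Reset}, keep only states in Sat with some successor in Z. Z1 = {Reset}; fixed.
Sat(EG busy) = {Reset}

{Reset}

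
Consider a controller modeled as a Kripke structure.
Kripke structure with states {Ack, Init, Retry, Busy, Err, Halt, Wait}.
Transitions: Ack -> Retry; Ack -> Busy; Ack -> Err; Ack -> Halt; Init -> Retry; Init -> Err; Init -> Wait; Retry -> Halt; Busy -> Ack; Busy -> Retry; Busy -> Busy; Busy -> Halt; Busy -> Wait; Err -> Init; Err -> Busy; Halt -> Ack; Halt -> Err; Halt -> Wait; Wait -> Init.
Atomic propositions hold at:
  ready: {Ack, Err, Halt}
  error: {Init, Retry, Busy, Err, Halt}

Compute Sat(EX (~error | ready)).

Sat(~error) = {Ack, Wait}
Sat(~error | ready) = {Ack, Err, Halt, Wait}
Sat(EX (~error | ready)) = {s : some successor in {Ack, Err, Halt, Wait}} = {Ack, Init, Retry, Busy, Halt}

{Ack, Init, Retry, Busy, Halt}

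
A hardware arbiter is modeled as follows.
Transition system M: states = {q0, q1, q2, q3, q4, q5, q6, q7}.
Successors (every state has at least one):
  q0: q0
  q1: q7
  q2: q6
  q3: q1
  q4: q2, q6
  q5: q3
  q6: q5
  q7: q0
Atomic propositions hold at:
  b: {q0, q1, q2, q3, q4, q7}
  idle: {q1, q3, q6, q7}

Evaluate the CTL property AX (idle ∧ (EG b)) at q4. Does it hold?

No

EG b: greatest fixpoint, start Z0 = {q0, q1, q2, q3, q4, q7}, keep only states in Sat with some successor in Z. Z1 = {q0, q1, q3, q4, q7}; Z2 = {q0, q1, q3, q7}; fixed.
Sat(EG b) = {q0, q1, q3, q7}
Sat(idle ∧ (EG b)) = {q1, q3, q7}
Sat(AX (idle ∧ (EG b))) = {s : every successor in {q1, q3, q7}} = {q1, q3, q5}
q4 ∉ Sat(AX (idle ∧ (EG b))) = {q1, q3, q5}, so the formula does not hold at q4.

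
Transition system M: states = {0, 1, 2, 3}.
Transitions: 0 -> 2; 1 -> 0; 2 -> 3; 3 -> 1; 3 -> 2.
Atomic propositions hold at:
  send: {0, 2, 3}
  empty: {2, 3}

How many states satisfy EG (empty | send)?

Sat(empty | send) = {0, 2, 3}
EG (empty | send): greatest fixpoint, start Z0 = {0, 2, 3}, keep only states in Sat with some successor in Z. Already a fixed point.
Sat(EG (empty | send)) = {0, 2, 3}
|Sat(EG (empty | send))| = |{0, 2, 3}| = 3.

3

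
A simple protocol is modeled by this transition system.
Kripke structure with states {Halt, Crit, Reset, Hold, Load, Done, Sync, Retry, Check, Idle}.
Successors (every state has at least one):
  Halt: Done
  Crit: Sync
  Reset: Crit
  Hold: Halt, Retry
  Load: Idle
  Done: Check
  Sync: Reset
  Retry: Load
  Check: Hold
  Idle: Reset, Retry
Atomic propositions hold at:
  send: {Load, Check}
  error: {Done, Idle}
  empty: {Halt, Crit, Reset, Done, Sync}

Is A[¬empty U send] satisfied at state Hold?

Sat(¬empty) = {Hold, Load, Retry, Check, Idle}
A[¬empty U send]: least fixpoint, start Z0 = Sat(send) = {Load, Check}, add states in Sat(¬empty) with every successor in Z. Z1 = {Load, Retry, Check}; fixed.
Sat(A[¬empty U send]) = {Load, Retry, Check}
Hold ∉ Sat(A[¬empty U send]) = {Load, Retry, Check}, so the formula does not hold at Hold.

No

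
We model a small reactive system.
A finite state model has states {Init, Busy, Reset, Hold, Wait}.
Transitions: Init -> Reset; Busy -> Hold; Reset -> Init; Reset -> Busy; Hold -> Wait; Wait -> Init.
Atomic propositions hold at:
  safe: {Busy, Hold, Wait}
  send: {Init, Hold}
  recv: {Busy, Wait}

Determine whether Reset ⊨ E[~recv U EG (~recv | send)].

Yes

Sat(~recv) = {Init, Reset, Hold}
Sat(~recv | send) = {Init, Reset, Hold}
EG (~recv | send): greatest fixpoint, start Z0 = {Init, Reset, Hold}, keep only states in Sat with some successor in Z. Z1 = {Init, Reset}; fixed.
Sat(EG (~recv | send)) = {Init, Reset}
E[~recv U EG (~recv | send)]: least fixpoint, start Z0 = Sat(EG (~recv | send)) = {Init, Reset}, add states in Sat(~recv) with some successor in Z. Already a fixed point.
Sat(E[~recv U EG (~recv | send)]) = {Init, Reset}
Reset ∈ Sat(E[~recv U EG (~recv | send)]) = {Init, Reset}, so the formula holds at Reset.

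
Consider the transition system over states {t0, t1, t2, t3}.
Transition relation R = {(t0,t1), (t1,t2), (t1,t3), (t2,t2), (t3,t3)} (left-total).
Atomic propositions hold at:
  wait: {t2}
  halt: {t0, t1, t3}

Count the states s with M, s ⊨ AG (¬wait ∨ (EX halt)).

Sat(¬wait) = {t0, t1, t3}
Sat(EX halt) = {s : some successor in {t0, t1, t3}} = {t0, t1, t3}
Sat(¬wait ∨ (EX halt)) = {t0, t1, t3}
AG (¬wait ∨ (EX halt)): greatest fixpoint, start Z0 = {t0, t1, t3}, keep only states in Sat with every successor in Z. Z1 = {t0, t3}; Z2 = {t3}; fixed.
Sat(AG (¬wait ∨ (EX halt))) = {t3}
|Sat(AG (¬wait ∨ (EX halt)))| = |{t3}| = 1.

1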